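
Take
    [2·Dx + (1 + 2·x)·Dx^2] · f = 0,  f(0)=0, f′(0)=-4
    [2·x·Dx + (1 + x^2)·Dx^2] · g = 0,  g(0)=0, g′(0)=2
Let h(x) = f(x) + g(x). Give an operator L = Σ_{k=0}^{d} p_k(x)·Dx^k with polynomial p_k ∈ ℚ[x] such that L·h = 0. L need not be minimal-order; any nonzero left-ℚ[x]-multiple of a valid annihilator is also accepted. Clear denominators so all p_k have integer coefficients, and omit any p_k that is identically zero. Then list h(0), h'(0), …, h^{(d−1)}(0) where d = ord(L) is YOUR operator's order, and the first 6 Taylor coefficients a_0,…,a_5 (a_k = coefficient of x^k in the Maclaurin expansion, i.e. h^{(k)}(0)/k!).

L = (-2 - 12·x + 6·x^2 + 4·x^3)·Dx + (-5 - 4·x - 9·x^2 + 12·x^3 + 8·x^4)·Dx^2 + (-1 - x + 2·x^2 + x^3 + 3·x^4 + 2·x^5)·Dx^3  (order 3).
h: a_k = 0, -2, 4, -6, 8, -62/5, …
ICs: h(0) = 0, h′(0) = -2, h′′(0) = 8.

f: a_k = 0, -4, 4, -16/3, 8, -64/5, …
g: a_k = 0, 2, 0, -2/3, 0, 2/5, …
h₀=f+g: left-lcm gives L₀, ord ≤ 4.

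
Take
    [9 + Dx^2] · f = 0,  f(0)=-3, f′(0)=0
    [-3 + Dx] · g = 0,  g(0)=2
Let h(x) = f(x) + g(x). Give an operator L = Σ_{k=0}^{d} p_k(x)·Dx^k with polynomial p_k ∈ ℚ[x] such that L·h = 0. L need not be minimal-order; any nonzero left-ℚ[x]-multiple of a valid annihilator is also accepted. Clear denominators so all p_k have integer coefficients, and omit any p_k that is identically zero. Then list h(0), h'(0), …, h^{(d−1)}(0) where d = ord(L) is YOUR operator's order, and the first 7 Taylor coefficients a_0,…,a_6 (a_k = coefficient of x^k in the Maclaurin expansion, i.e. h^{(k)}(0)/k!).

L = -27 + 9·Dx - 3·Dx^2 + Dx^3  (order 3).
h: a_k = -1, 6, 45/2, 9, -27/8, 81/20, 81/16, …
ICs: h(0) = -1, h′(0) = 6, h′′(0) = 45.

f: a_k = -3, 0, 27/2, 0, -81/8, 0, 243/80, …
g: a_k = 2, 6, 9, 9, 27/4, 81/20, 81/40, …
h₀=f+g: left-lcm gives L₀, ord ≤ 3.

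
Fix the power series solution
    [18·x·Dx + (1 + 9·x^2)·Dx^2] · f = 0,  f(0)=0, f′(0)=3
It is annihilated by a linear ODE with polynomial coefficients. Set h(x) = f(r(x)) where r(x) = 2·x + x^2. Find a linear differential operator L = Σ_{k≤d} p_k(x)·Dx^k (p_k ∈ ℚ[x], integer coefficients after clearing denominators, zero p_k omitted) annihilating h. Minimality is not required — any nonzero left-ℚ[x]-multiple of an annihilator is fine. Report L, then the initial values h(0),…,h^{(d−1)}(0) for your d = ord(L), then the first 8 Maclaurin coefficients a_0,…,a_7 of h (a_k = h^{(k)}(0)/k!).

L = (-1 + 72·x + 144·x^2 + 108·x^3 + 27·x^4)·Dx + (1 + x + 36·x^2 + 72·x^3 + 45·x^4 + 9·x^5)·Dx^2  (order 2).
h: a_k = 0, 6, 3, -72, -108, 7506/5, 3879, -252720/7, …
ICs: h(0) = 0, h′(0) = 6.

f: a_k = 0, 3, 0, -9, 0, 243/5, 0, -2187/7, …
Change of var in L_f (x↦r) gives L₀.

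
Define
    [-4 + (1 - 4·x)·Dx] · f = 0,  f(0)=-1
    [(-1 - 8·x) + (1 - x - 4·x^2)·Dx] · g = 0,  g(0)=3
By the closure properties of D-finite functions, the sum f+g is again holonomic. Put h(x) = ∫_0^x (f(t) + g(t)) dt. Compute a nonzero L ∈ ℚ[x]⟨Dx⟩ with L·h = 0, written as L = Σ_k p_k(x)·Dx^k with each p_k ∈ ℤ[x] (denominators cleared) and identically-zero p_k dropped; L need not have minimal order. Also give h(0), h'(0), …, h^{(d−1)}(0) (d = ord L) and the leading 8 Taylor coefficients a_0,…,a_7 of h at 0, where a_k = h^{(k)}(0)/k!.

L = (8 - 288·x + 384·x^2 - 512·x^3)·Dx + (22 - 8·x - 288·x^2 + 640·x^3 - 1024·x^4)·Dx^2 + (-3 + 23·x - 56·x^2 + 32·x^3 + 128·x^4 - 256·x^5)·Dx^3  (order 3).
h: a_k = 0, 2, -1/2, -1/3, -37/4, -169/5, -829/6, -3553/7, …
ICs: h(0) = 0, h′(0) = 2, h′′(0) = -1.

f: a_k = -1, -4, -16, -64, -256, -1024, -4096, -16384, …
g: a_k = 3, 3, 15, 27, 87, 195, 543, 1323, …
Weyl lclm of L_f,L_g ⇒ L₀ (ord ≤ 2).
h=∫₀ˣh₀: take L = L₀·Dx.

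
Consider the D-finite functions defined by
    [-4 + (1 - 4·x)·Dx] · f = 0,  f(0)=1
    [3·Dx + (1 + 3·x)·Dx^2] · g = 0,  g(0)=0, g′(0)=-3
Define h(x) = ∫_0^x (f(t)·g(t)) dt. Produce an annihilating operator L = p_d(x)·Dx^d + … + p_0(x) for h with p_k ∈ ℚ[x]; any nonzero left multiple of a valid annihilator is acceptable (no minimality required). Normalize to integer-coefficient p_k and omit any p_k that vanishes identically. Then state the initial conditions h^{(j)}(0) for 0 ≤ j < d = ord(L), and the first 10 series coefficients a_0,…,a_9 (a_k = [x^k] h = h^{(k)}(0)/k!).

L = 12·Dx + (5 + 36·x)·Dx^2 + (-1 + x + 12·x^2)·Dx^3  (order 3).
h: a_k = 0, 0, -3/2, -5/2, -39/4, -543/20, -493/5, -3207/10, -325221/280, -3392479/840, …
ICs: h(0) = 0, h′(0) = 0, h′′(0) = -3.

f: a_k = 1, 4, 16, 64, 256, 1024, 4096, 16384, 65536, 262144, …
g: a_k = 0, -3, 9/2, -9, 81/4, -243/5, 243/2, -2187/7, 6561/8, -2187, …
Product ⇒ symmetric product L₀, ord ≤ 2.
∫: right-multiply L₀ by Dx.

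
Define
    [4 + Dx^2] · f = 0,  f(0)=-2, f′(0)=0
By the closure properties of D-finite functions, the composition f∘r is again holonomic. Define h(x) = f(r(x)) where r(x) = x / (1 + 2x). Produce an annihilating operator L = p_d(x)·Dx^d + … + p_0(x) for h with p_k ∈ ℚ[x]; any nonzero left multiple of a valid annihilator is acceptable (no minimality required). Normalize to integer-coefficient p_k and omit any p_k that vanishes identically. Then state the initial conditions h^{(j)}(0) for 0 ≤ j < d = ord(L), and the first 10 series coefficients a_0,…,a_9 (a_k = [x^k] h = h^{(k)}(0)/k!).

f: a_k = -2, 0, 4, 0, -4/3, 0, 8/45, 0, -4/315, 0, …
f∘r: x↦r, Dx↦Dx/r' in L_f ⇒ L₀.
L = 4 + (4 + 24·x + 48·x^2 + 32·x^3)·Dx + (1 + 8·x + 24·x^2 + 32·x^3 + 16·x^4)·Dx^2  (order 2).
h: a_k = -2, 0, 4, -16, 140/3, -352/3, 12008/45, -2784/5, 66796/63, -562624/315, …
ICs: h(0) = -2, h′(0) = 0.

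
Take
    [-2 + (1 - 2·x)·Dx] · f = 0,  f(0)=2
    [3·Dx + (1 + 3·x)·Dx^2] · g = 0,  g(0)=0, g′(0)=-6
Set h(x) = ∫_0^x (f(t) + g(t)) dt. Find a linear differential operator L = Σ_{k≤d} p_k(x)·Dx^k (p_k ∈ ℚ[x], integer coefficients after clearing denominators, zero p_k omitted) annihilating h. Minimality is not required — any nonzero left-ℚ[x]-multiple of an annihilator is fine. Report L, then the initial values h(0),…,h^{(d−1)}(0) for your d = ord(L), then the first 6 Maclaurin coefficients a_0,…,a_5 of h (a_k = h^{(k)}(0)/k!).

f: a_k = 2, 4, 8, 16, 32, 64, …
g: a_k = 0, -6, 9, -18, 81/2, -486/5, …
f+g: L₀ = lclm(L_f,L_g), ord ≤ 1+2.
∫: right-multiply L₀ by Dx.
L = (144 + 72·x)·Dx^2 + (6 + 216·x + 144·x^2)·Dx^3 + (-7 - 13·x + 36·x^2 + 36·x^3)·Dx^4  (order 4).
h: a_k = 0, 2, -1, 17/3, -1/2, 29/2, …
ICs: h(0) = 0, h′(0) = 2, h′′(0) = -2, h′′′(0) = 34.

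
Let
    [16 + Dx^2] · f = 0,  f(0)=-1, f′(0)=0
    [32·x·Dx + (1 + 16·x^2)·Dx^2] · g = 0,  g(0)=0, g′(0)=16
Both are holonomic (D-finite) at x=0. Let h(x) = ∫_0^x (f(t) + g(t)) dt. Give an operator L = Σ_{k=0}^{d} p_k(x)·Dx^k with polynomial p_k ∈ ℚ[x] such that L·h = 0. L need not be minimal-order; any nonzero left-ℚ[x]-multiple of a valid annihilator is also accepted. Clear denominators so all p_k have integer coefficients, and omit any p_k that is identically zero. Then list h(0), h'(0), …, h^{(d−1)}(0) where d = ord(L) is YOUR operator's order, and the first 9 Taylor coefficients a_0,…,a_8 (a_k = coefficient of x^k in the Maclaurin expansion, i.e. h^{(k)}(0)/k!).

L = (-5632·x + 114688·x^3 + 131072·x^5)·Dx^2 + (-16 + 1792·x^2 + 36864·x^4 + 65536·x^6)·Dx^3 + (-352·x + 7168·x^3 + 8192·x^5)·Dx^4 + (-1 + 112·x^2 + 2304·x^4 + 4096·x^6)·Dx^5  (order 5).
h: a_k = 0, -1, 8, 8/3, -64/3, -32/15, 2048/15, 256/315, -8192/7, …
ICs: h(0) = 0, h′(0) = -1, h′′(0) = 16, h′′′(0) = 16, h′′′′(0) = -512.

f: a_k = -1, 0, 8, 0, -32/3, 0, 256/45, 0, -512/315, …
g: a_k = 0, 16, 0, -256/3, 0, 4096/5, 0, -65536/7, 0, …
L₀ := lclm(L_f,L_g); ord L₀ ≤ 2+2.
h=∫h₀ ⇒ L = L₀·Dx.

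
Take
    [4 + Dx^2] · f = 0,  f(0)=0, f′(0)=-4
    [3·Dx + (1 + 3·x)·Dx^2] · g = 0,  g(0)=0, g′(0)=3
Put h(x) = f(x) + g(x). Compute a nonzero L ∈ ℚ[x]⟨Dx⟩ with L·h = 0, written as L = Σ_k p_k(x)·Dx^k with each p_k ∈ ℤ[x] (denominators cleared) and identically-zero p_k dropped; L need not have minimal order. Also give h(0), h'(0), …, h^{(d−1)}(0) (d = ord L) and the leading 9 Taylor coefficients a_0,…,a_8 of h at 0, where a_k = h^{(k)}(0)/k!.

L = (348 + 144·x + 216·x^2)·Dx + (44 + 180·x + 216·x^2 + 216·x^3)·Dx^2 + (87 + 36·x + 54·x^2)·Dx^3 + (11 + 45·x + 54·x^2 + 54·x^3)·Dx^4  (order 4).
h: a_k = 0, -1, -9/2, 35/3, -81/4, 721/15, -243/2, 98431/315, -6561/8, …
ICs: h(0) = 0, h′(0) = -1, h′′(0) = -9, h′′′(0) = 70.

f: a_k = 0, -4, 0, 8/3, 0, -8/15, 0, 16/315, 0, …
g: a_k = 0, 3, -9/2, 9, -81/4, 243/5, -243/2, 2187/7, -6561/8, …
Weyl lclm of L_f,L_g ⇒ L₀ (ord ≤ 4).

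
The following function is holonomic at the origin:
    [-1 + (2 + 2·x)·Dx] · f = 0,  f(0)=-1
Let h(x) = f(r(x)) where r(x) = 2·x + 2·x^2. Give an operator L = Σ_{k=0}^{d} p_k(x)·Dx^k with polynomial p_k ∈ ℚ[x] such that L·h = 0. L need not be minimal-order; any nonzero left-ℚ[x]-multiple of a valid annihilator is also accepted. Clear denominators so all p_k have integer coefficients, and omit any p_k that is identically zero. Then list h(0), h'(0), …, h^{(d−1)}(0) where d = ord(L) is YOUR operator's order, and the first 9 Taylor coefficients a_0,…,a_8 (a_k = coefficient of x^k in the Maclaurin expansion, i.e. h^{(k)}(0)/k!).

L = (-1 - 2·x) + (1 + 2·x + 2·x^2)·Dx  (order 1).
h: a_k = -1, -1, -1/2, 1/2, -3/8, 1/8, 3/16, -7/16, 61/128, …
ICs: h(0) = -1.

f: a_k = -1, -1/2, 1/8, -1/16, 5/128, -7/256, 21/1024, -33/2048, 429/32768, …
Change of var in L_f (x↦r) gives L₀.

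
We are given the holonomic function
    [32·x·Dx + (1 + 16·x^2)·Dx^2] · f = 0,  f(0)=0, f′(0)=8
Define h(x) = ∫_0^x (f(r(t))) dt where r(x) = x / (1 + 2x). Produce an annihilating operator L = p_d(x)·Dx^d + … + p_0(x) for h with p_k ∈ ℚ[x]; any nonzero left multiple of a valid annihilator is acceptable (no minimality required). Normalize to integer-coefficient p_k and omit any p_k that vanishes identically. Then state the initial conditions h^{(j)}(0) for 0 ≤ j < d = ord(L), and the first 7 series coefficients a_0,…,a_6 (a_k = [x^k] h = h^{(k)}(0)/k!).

f: a_k = 0, 8, 0, -128/3, 0, 2048/5, 0, …
h₀=f(r): pull back L_f along r ⇒ L₀.
∫: right-multiply L₀ by Dx.
L = (4 + 40·x)·Dx^2 + (1 + 4·x + 20·x^2)·Dx^3  (order 3).
h: a_k = 0, 0, 4, -16/3, -8/3, 192/5, -1216/15, …
ICs: h(0) = 0, h′(0) = 0, h′′(0) = 8.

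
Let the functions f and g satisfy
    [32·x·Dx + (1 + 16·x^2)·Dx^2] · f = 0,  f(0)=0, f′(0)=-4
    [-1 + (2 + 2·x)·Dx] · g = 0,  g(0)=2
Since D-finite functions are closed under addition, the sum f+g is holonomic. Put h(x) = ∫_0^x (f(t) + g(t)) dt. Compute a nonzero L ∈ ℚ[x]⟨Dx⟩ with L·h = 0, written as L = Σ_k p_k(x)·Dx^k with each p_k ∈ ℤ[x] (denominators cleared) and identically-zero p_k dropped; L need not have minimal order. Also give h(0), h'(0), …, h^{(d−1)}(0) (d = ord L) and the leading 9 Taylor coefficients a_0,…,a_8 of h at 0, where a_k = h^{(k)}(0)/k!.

f: a_k = 0, -4, 0, 64/3, 0, -1024/5, 0, 16384/7, 0, …
g: a_k = 2, 1, -1/4, 1/8, -5/64, 7/128, -21/512, 33/1024, -429/16384, …
f+g: L₀ = lclm(L_f,L_g), ord ≤ 2+1.
Integrate: L := L₀·Dx.
L = (-64 - 160·x + 3072·x^2 + 1536·x^3)·Dx^2 + (-131 - 256·x + 5920·x^2 + 12288·x^3 + 5376·x^4)·Dx^3 + (-2 + 126·x + 192·x^2 + 2112·x^3 + 3584·x^4 + 1536·x^5)·Dx^4  (order 4).
h: a_k = 0, 2, -3/2, -1/12, 515/96, -1/64, -43679/1280, -3/512, 16777447/57344, …
ICs: h(0) = 0, h′(0) = 2, h′′(0) = -3, h′′′(0) = -1/2.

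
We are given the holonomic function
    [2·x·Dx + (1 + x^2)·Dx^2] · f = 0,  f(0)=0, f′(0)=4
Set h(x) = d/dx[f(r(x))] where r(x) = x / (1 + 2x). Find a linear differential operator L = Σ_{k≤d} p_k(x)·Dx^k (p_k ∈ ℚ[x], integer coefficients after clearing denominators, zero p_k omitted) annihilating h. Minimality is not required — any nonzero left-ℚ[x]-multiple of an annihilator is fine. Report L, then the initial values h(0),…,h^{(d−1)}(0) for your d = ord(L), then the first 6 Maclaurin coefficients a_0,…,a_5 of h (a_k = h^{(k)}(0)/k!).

f: a_k = 0, 4, 0, -4/3, 0, 4/5, …
Substitute x→r, Dx→(1/r')Dx; clear ⇒ L₀.
h₀' ⇒ L via d/dx closure of L₀.
L = (4 + 10·x) + (1 + 4·x + 5·x^2)·Dx  (order 1).
h: a_k = 4, -16, 44, -96, 164, -176, …
ICs: h(0) = 4.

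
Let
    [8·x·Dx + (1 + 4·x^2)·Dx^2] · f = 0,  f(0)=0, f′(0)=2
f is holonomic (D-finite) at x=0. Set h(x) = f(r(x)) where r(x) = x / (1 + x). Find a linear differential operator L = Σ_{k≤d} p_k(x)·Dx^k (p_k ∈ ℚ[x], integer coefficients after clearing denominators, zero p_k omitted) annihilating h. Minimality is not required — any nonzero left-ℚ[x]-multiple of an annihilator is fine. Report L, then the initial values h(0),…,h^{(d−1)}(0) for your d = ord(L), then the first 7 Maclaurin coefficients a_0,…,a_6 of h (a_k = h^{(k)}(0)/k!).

L = (2 + 10·x)·Dx + (1 + 2·x + 5·x^2)·Dx^2  (order 2).
h: a_k = 0, 2, -2, -2/3, 6, -38/5, -22/3, …
ICs: h(0) = 0, h′(0) = 2.

f: a_k = 0, 2, 0, -8/3, 0, 32/5, 0, …
L₀ from L_f via x↦r, Dx↦r'^{-1}Dx.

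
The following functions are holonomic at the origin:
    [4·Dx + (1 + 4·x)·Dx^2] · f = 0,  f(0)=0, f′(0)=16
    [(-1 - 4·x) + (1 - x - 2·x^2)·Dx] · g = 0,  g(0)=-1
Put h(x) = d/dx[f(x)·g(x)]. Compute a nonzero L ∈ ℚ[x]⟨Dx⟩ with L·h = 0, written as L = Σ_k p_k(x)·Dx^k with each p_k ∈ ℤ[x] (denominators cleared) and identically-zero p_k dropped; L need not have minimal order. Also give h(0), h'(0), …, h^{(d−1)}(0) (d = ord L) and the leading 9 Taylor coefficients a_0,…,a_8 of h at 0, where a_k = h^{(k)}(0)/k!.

L = (36 + 144·x + 288·x^2) + (-1 + 24·x + 168·x^2 + 224·x^3)·Dx + (-1 - 7·x - 6·x^2 + 32·x^3 + 32·x^4)·Dx^2  (order 2).
h: a_k = -16, 32, -304, 2240/3, -4176, 68064/5, -306736/5, 1598336/7, -33230768/35, …
ICs: h(0) = -16, h′(0) = 32.

f: a_k = 0, 16, -32, 256/3, -256, 4096/5, -8192/3, 65536/7, -32768, …
g: a_k = -1, -1, -3, -5, -11, -21, -43, -85, -171, …
h₀=f·g: eliminate ⇒ L₀, order ≤ 2·1.
Differentiate: ansatz ord ≤ ord L₀ ⇒ L.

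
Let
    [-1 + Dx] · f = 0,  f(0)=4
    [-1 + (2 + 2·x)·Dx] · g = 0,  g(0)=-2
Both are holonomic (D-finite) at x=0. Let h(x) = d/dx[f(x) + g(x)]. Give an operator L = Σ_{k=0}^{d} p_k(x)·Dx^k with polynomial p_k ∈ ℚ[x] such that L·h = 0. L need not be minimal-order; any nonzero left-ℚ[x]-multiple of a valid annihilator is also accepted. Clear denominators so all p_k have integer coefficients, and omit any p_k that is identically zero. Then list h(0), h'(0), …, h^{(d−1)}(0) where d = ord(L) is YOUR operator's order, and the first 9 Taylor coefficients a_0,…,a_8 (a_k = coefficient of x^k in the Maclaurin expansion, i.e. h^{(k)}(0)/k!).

f: a_k = 4, 4, 2, 2/3, 1/6, 1/30, 1/180, 1/1260, 1/10080, …
g: a_k = -2, -1, 1/4, -1/8, 5/64, -7/128, 21/512, -33/1024, 429/16384, …
L₀ := lclm(L_f,L_g); ord L₀ ≤ 1+1.
Derive L from L₀ (diff closure).
L = (-5 - 2·x) + (-1 - 8·x - 4·x^2)·Dx + (6 + 10·x + 4·x^2)·Dx^2  (order 2).
h: a_k = 3, 9/2, 13/8, 47/48, -41/384, 1073/3840, -10139/46080, 135647/645120, -2026001/10321920, …
ICs: h(0) = 3, h′(0) = 9/2.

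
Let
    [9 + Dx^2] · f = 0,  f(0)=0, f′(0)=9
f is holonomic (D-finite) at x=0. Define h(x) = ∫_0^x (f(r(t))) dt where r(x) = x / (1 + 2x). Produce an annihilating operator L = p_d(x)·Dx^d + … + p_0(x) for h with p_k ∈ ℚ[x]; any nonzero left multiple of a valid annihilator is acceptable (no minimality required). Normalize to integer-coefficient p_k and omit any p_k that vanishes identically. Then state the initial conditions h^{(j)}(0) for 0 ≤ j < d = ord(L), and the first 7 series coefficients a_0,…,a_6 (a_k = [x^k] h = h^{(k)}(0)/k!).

L = 9·Dx + (4 + 24·x + 48·x^2 + 32·x^3)·Dx^2 + (1 + 8·x + 24·x^2 + 32·x^3 + 16·x^4)·Dx^3  (order 3).
h: a_k = 0, 0, 9/2, -6, 45/8, 9/5, -2319/80, …
ICs: h(0) = 0, h′(0) = 0, h′′(0) = 9.

f: a_k = 0, 9, 0, -27/2, 0, 243/40, 0, …
Change of var in L_f (x↦r) gives L₀.
Integrate: L := L₀·Dx.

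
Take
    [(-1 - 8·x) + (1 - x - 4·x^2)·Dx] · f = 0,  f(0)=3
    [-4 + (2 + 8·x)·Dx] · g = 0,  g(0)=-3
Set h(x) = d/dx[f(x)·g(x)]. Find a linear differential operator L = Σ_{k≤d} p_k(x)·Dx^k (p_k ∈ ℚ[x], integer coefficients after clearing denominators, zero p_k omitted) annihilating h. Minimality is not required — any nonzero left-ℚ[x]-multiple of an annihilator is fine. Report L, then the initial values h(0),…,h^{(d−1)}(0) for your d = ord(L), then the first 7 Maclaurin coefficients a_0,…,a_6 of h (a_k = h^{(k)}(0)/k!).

L = (10 + 156·x + 540·x^2 + 800·x^3 + 960·x^4) + (-3 - 19·x - 30·x^2 + 56·x^3 + 352·x^4 + 384·x^5)·Dx  (order 1).
h: a_k = -27, -90, -567, -1116, -6435, -9882, -64197, …
ICs: h(0) = -27.

f: a_k = 3, 3, 15, 27, 87, 195, 543, …
g: a_k = -3, -6, 6, -12, 30, -84, 252, …
Sym-product of L_f,L_g gives L₀ (≤ ord 1).
h=h₀': d/dx-closure on L₀ ⇒ L.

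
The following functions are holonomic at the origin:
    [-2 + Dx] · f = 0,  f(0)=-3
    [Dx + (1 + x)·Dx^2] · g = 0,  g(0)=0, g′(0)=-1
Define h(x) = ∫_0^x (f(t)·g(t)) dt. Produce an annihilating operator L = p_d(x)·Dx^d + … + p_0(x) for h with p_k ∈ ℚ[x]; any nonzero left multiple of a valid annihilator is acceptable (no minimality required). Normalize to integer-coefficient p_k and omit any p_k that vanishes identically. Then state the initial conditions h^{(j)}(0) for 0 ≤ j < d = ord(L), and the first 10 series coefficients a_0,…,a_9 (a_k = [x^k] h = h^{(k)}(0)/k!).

f: a_k = -3, -6, -6, -4, -2, -4/5, -4/15, -8/105, -2/105, -4/945, …
g: a_k = 0, -1, 1/2, -1/3, 1/4, -1/5, 1/6, -1/7, 1/8, -1/9, …
Product ⇒ symmetric product L₀, ord ≤ 2.
∫: right-multiply L₀ by Dx.
L = (2 + 4·x)·Dx + (-3 - 4·x)·Dx^2 + (1 + x)·Dx^3  (order 3).
h: a_k = 0, 0, 3/2, 3/2, 1, 9/20, 11/60, 1/21, 17/840, -1/1080, …
ICs: h(0) = 0, h′(0) = 0, h′′(0) = 3.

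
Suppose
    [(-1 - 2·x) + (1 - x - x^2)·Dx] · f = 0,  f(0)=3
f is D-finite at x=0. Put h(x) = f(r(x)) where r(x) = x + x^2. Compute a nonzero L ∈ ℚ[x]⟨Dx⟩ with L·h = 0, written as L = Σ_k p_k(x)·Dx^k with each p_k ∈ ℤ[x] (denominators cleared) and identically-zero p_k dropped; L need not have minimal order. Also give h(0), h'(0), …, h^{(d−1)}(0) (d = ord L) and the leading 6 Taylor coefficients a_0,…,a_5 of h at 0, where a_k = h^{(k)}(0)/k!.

f: a_k = 3, 3, 6, 9, 15, 24, …
L₀ from L_f via x↦r, Dx↦r'^{-1}Dx.
L = (1 + 4·x + 6·x^2 + 4·x^3) + (-1 + x + 2·x^2 + 2·x^3 + x^4)·Dx  (order 1).
h: a_k = 3, 3, 9, 21, 48, 111, …
ICs: h(0) = 3.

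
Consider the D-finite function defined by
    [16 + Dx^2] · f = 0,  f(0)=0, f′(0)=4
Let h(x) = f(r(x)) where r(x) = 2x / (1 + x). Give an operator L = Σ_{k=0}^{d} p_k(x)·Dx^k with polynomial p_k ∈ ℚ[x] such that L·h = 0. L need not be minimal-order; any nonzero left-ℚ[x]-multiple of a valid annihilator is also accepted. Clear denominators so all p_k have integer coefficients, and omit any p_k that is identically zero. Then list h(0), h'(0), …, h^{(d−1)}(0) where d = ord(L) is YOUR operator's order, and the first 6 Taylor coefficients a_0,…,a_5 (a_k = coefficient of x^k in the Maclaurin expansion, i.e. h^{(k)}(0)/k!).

f: a_k = 0, 4, 0, -32/3, 0, 128/15, …
Substitute x→r, Dx→(1/r')Dx; clear ⇒ L₀.
L = 64 + (2 + 6·x + 6·x^2 + 2·x^3)·Dx + (1 + 4·x + 6·x^2 + 4·x^3 + x^4)·Dx^2  (order 2).
h: a_k = 0, 8, -8, -232/3, 248, -3464/15, …
ICs: h(0) = 0, h′(0) = 8.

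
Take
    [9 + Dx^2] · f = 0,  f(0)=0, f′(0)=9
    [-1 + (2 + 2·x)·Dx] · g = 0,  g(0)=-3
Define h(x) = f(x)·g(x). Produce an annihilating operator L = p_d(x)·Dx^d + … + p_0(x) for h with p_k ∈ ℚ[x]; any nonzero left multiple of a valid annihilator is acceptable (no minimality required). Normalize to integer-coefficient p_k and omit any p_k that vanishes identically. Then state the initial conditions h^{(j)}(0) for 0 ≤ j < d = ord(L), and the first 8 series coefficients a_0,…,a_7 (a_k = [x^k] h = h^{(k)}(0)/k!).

f: a_k = 0, 9, 0, -27/2, 0, 243/40, 0, -729/560, …
g: a_k = -3, -3/2, 3/8, -3/16, 15/128, -21/256, 63/1024, -99/2048, …
Product ⇒ symmetric product L₀, ord ≤ 2.
L = (39 + 72·x + 36·x^2) + (-4 - 4·x)·Dx + (4 + 8·x + 4·x^2)·Dx^2  (order 2).
h: a_k = 0, -27, -27/2, 351/8, 297/16, -14229/640, -9369/1280, 184761/35840, …
ICs: h(0) = 0, h′(0) = -27.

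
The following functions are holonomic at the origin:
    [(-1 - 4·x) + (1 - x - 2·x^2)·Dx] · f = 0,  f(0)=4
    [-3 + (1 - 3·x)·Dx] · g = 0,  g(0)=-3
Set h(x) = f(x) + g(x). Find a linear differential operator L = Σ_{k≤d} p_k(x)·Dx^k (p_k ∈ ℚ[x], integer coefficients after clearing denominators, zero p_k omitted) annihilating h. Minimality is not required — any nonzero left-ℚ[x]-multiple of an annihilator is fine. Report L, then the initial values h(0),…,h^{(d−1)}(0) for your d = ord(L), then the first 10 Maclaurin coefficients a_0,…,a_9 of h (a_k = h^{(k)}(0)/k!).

L = (-36·x + 36·x^2 - 36·x^3) + (6 - 6·x - 30·x^2 + 54·x^3 - 72·x^4)·Dx + (-1 + 6·x - 12·x^2 + 8·x^3 + 9·x^4 - 18·x^5)·Dx^2  (order 2).
h: a_k = 1, -5, -15, -61, -199, -645, -2015, -6221, -18999, -57685, …
ICs: h(0) = 1, h′(0) = -5.

f: a_k = 4, 4, 12, 20, 44, 84, 172, 340, 684, 1364, …
g: a_k = -3, -9, -27, -81, -243, -729, -2187, -6561, -19683, -59049, …
h₀=f+g: left-lcm gives L₀, ord ≤ 2.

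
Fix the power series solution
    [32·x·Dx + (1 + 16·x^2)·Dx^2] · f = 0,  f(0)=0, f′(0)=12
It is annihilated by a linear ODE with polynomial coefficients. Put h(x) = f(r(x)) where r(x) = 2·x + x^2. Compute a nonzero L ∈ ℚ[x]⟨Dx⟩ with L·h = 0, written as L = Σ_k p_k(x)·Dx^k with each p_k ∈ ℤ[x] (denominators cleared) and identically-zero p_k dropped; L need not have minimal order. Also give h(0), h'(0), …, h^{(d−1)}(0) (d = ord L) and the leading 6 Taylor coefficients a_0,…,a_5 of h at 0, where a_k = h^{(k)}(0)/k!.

L = (-1 + 128·x + 256·x^2 + 192·x^3 + 48·x^4)·Dx + (1 + x + 64·x^2 + 128·x^3 + 80·x^4 + 16·x^5)·Dx^2  (order 2).
h: a_k = 0, 24, 12, -512, -768, 96384/5, …
ICs: h(0) = 0, h′(0) = 24.

f: a_k = 0, 12, 0, -64, 0, 3072/5, …
h₀=f(r): pull back L_f along r ⇒ L₀.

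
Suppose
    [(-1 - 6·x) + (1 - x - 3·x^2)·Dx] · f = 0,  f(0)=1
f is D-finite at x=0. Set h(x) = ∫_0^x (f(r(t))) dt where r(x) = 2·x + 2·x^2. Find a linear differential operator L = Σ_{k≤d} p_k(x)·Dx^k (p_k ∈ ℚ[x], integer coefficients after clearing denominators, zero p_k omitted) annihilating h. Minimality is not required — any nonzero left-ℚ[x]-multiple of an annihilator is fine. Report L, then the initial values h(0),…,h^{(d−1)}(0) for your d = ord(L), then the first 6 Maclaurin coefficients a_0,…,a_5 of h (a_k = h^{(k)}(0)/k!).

L = (2 + 28·x + 72·x^2 + 48·x^3)·Dx + (-1 + 2·x + 14·x^2 + 24·x^3 + 12·x^4)·Dx^2  (order 2).
h: a_k = 0, 1, 1, 6, 22, 488/5, …
ICs: h(0) = 0, h′(0) = 1.

f: a_k = 1, 1, 4, 7, 19, 40, …
L₀ from L_f via x↦r, Dx↦r'^{-1}Dx.
h=∫₀ˣh₀: take L = L₀·Dx.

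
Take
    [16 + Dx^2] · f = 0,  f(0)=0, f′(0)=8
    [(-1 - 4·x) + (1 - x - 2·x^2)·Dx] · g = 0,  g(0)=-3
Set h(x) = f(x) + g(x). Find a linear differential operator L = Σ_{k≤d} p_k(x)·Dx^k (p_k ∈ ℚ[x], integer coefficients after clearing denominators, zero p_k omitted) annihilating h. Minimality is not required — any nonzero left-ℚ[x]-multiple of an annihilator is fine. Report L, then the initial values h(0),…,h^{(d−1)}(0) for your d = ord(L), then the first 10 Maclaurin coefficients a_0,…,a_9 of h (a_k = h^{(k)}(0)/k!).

f: a_k = 0, 8, 0, -64/3, 0, 256/15, 0, -2048/315, 0, 4096/2835, …
g: a_k = -3, -3, -9, -15, -33, -63, -129, -255, -513, -1023, …
f+g: L₀ = lclm(L_f,L_g), ord ≤ 2+1.
L = (-368 - 1408·x + 256·x^2 - 512·x^3 - 2560·x^4 - 2048·x^5) + (176 - 336·x - 384·x^2 + 1024·x^3 + 384·x^4 - 1536·x^5 - 1024·x^6)·Dx + (-23 - 88·x + 16·x^2 - 32·x^3 - 160·x^4 - 128·x^5)·Dx^2 + (11 - 21·x - 24·x^2 + 64·x^3 + 24·x^4 - 96·x^5 - 64·x^6)·Dx^3  (order 3).
h: a_k = -3, 5, -9, -109/3, -33, -689/15, -129, -82373/315, -513, -2896109/2835, …
ICs: h(0) = -3, h′(0) = 5, h′′(0) = -18.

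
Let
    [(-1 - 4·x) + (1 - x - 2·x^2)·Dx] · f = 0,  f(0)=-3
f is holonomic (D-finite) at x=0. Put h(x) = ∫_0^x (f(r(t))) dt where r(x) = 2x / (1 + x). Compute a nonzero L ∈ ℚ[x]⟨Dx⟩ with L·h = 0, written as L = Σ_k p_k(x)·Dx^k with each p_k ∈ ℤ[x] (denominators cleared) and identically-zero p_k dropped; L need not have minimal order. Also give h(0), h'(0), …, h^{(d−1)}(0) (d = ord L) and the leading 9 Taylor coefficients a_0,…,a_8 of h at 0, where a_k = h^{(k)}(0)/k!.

L = (2 + 18·x)·Dx + (-1 - x + 9·x^2 + 9·x^3)·Dx^2  (order 2).
h: a_k = 0, -3, -3, -10, -27/2, -54, -81, -2430/7, -2187/4, …
ICs: h(0) = 0, h′(0) = -3.

f: a_k = -3, -3, -9, -15, -33, -63, -129, -255, -513, …
h₀=f(r): pull back L_f along r ⇒ L₀.
Integrate: L := L₀·Dx.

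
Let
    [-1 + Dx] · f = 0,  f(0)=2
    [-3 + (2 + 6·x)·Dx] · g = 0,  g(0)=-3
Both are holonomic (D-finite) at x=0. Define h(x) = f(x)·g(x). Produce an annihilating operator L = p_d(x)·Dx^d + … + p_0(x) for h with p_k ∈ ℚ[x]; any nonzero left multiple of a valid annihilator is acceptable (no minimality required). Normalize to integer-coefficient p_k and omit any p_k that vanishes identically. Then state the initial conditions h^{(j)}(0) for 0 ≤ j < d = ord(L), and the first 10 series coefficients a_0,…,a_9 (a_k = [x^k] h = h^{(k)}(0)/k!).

f: a_k = 2, 2, 1, 1/3, 1/12, 1/60, 1/360, 1/2520, 1/20160, 1/181440, …
g: a_k = -3, -9/2, 27/8, -81/16, 1215/128, -5103/256, 45927/1024, -216513/2048, 8444007/32768, -42220035/65536, …
Product ⇒ symmetric product L₀, ord ≤ 1.
L = (-5 - 6·x) + (2 + 6·x)·Dx  (order 1).
h: a_k = -6, -15, -21/4, -71/8, 671/64, -16157/640, 88837/1536, -14933039/107520, 589833983/1720320, -3828061859/4423680, …
ICs: h(0) = -6.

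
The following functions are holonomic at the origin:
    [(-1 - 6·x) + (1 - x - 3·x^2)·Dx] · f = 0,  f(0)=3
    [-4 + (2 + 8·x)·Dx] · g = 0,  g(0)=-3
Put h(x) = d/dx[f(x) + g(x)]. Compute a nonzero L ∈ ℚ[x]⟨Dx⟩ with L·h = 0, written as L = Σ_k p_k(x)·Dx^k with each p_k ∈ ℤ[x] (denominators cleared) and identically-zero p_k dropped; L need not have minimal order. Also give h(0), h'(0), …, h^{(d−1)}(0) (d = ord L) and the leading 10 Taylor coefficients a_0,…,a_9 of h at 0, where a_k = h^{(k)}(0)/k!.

f: a_k = 3, 3, 12, 21, 57, 120, 291, 651, 1524, 3477, …
g: a_k = -3, -6, 6, -12, 30, -84, 252, -792, 2574, -8580, …
f+g: L₀ = lclm(L_f,L_g), ord ≤ 1+1.
h₀' ⇒ L via d/dx closure of L₀.
L = (-90 - 516·x - 1548·x^2 - 1296·x^3 - 1620·x^4) + (-15 - 288·x - 1752·x^2 - 4068·x^3 - 4914·x^4 - 4860·x^5)·Dx + (5 + 45·x + 109·x^2 - 18·x^3 - 468·x^4 - 1278·x^5 - 1080·x^6)·Dx^2  (order 2).
h: a_k = -3, 36, 27, 348, 180, 3258, -987, 32784, -45927, 372210, …
ICs: h(0) = -3, h′(0) = 36.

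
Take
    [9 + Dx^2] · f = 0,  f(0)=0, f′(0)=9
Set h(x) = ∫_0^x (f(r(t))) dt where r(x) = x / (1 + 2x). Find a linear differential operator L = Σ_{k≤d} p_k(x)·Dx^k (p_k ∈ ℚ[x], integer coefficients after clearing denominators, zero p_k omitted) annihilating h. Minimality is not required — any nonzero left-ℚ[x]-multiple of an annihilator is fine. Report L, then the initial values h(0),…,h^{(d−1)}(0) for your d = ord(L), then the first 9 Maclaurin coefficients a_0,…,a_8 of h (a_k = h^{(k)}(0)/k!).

L = 9·Dx + (4 + 24·x + 48·x^2 + 32·x^3)·Dx^2 + (1 + 8·x + 24·x^2 + 32·x^3 + 16·x^4)·Dx^3  (order 3).
h: a_k = 0, 0, 9/2, -6, 45/8, 9/5, -2319/80, 2925/28, -1288449/4480, …
ICs: h(0) = 0, h′(0) = 0, h′′(0) = 9.

f: a_k = 0, 9, 0, -27/2, 0, 243/40, 0, -729/560, 0, …
Substitute x→r, Dx→(1/r')Dx; clear ⇒ L₀.
h=∫₀ˣh₀: take L = L₀·Dx.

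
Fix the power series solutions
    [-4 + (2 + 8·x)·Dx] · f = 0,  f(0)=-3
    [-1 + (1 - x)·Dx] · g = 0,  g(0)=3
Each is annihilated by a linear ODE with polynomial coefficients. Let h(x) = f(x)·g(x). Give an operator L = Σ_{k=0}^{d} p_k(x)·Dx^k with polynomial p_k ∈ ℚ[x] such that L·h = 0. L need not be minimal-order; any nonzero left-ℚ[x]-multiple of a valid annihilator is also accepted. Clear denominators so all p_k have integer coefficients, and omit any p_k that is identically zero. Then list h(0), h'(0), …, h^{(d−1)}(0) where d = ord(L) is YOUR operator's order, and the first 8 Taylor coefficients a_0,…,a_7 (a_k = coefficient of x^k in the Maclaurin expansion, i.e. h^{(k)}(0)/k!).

L = (3 + 2·x) + (-1 - 3·x + 4·x^2)·Dx  (order 1).
h: a_k = -9, -27, -9, -45, 45, -207, 549, -1827, …
ICs: h(0) = -9.

f: a_k = -3, -6, 6, -12, 30, -84, 252, -792, …
g: a_k = 3, 3, 3, 3, 3, 3, 3, 3, …
f·g: L₀ = L_f ⊗_s L_g, ord ≤ 1·1.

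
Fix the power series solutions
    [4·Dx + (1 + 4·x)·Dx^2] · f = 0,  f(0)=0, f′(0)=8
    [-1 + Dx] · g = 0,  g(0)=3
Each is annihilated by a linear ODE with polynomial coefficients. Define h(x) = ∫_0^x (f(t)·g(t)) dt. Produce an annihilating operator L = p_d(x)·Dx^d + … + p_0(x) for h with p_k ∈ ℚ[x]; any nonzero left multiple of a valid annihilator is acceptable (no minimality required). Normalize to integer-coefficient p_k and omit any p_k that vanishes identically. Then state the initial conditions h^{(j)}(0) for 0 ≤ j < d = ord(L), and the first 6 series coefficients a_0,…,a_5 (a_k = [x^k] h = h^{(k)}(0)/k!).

f: a_k = 0, 8, -16, 128/3, -128, 2048/5, …
g: a_k = 3, 3, 3/2, 1/2, 1/8, 1/40, …
Sym-product of L_f,L_g gives L₀ (≤ ord 2).
h=∫₀ˣh₀: take L = L₀·Dx.
L = (-3 + 4·x)·Dx + (2 - 8·x)·Dx^2 + (1 + 4·x)·Dx^3  (order 3).
h: a_k = 0, 0, 12, -8, 23, -276/5, …
ICs: h(0) = 0, h′(0) = 0, h′′(0) = 24.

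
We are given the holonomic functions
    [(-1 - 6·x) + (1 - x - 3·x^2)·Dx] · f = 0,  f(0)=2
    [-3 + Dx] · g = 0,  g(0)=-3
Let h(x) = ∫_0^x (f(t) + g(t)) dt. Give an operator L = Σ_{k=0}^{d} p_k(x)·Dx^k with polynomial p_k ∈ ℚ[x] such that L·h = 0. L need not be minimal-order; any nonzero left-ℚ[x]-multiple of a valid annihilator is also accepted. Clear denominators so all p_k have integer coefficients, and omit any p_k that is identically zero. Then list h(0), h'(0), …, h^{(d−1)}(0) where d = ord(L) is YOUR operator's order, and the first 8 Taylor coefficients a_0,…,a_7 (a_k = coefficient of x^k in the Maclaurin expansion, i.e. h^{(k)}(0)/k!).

f: a_k = 2, 2, 8, 14, 38, 80, 194, 434, …
g: a_k = -3, -9, -27/2, -27/2, -81/8, -243/40, -243/80, -729/560, …
Sum ⇒ L₀ = lclm(L_f,L_g) in ℚ(x)⟨Dx⟩.
h=∫h₀ ⇒ L = L₀·Dx.
L = (-15 - 9·x - 243·x^2 - 162·x^3)·Dx + (-1 + 36·x + 99·x^2 - 54·x^3 - 81·x^4)·Dx^2 + (2 - 11·x - 6·x^2 + 36·x^3 + 27·x^4)·Dx^3  (order 3).
h: a_k = 0, -1, -7/2, -11/6, 1/8, 223/40, 2957/240, 15277/560, …
ICs: h(0) = 0, h′(0) = -1, h′′(0) = -7.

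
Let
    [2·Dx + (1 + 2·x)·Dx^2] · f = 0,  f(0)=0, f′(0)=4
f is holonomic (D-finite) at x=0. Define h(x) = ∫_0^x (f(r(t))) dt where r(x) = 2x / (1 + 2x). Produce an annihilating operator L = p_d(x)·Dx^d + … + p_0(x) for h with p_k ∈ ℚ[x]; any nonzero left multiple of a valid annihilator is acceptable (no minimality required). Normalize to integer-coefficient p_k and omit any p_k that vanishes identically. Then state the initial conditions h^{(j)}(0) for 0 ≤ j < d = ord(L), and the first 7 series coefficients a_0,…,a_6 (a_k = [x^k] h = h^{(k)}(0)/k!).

L = (8 + 24·x)·Dx^2 + (1 + 8·x + 12·x^2)·Dx^3  (order 3).
h: a_k = 0, 0, 4, -32/3, 104/3, -128, 7744/15, …
ICs: h(0) = 0, h′(0) = 0, h′′(0) = 8.

f: a_k = 0, 4, -4, 16/3, -8, 64/5, -64/3, …
Change of var in L_f (x↦r) gives L₀.
∫: right-multiply L₀ by Dx.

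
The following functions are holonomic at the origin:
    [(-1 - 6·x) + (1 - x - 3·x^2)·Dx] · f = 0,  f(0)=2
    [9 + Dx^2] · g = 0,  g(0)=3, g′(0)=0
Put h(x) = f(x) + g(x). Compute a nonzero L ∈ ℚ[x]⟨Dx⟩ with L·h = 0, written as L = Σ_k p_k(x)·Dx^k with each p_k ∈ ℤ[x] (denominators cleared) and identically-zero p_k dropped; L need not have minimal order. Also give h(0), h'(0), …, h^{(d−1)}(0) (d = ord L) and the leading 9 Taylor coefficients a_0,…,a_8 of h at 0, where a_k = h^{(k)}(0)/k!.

L = (459 + 2916·x + 1539·x^2 + 3888·x^3 + 3645·x^4 + 4374·x^5) + (-153 + 153·x + 378·x^2 - 405·x^3 + 2187·x^5 + 2187·x^6)·Dx + (51 + 324·x + 171·x^2 + 432·x^3 + 405·x^4 + 486·x^5)·Dx^2 + (-17 + 17·x + 42·x^2 - 45·x^3 + 243·x^5 + 243·x^6)·Dx^3  (order 3).
h: a_k = 5, 2, -11/2, 14, 385/8, 80, 15277/80, 434, 4553867/4480, …
ICs: h(0) = 5, h′(0) = 2, h′′(0) = -11.

f: a_k = 2, 2, 8, 14, 38, 80, 194, 434, 1016, …
g: a_k = 3, 0, -27/2, 0, 81/8, 0, -243/80, 0, 2187/4480, …
Sum ⇒ L₀ = lclm(L_f,L_g) in ℚ(x)⟨Dx⟩.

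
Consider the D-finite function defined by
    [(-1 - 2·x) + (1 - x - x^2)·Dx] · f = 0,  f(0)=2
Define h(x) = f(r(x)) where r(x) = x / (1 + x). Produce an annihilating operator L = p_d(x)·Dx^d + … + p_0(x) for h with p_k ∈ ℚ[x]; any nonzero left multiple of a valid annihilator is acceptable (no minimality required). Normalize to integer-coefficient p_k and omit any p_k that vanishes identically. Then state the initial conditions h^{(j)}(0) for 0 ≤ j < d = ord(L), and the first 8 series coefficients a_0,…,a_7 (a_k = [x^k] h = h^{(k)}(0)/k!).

f: a_k = 2, 2, 4, 6, 10, 16, 26, 42, …
h₀=f(r): pull back L_f along r ⇒ L₀.
L = (1 + 3·x) + (-1 - 2·x + x^3)·Dx  (order 1).
h: a_k = 2, 2, 2, 0, 2, -2, 4, -6, …
ICs: h(0) = 2.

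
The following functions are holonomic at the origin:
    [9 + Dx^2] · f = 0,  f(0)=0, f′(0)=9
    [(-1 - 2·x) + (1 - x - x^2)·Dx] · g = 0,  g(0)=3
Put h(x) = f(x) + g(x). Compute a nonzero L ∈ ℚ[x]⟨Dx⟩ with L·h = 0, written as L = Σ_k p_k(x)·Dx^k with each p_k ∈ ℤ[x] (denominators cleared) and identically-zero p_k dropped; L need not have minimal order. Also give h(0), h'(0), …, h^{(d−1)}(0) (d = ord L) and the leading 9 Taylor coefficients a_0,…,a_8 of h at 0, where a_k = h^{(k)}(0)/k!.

L = (-243 - 432·x + 81·x^2 - 216·x^3 - 405·x^4 - 162·x^5) + (117 - 225·x - 36·x^2 + 297·x^3 - 54·x^4 - 243·x^5 - 81·x^6)·Dx + (-27 - 48·x + 9·x^2 - 24·x^3 - 45·x^4 - 18·x^5)·Dx^2 + (13 - 25·x - 4·x^2 + 33·x^3 - 6·x^4 - 27·x^5 - 9·x^6)·Dx^3  (order 3).
h: a_k = 3, 12, 6, -9/2, 15, 1203/40, 39, 34551/560, 102, …
ICs: h(0) = 3, h′(0) = 12, h′′(0) = 12.

f: a_k = 0, 9, 0, -27/2, 0, 243/40, 0, -729/560, 0, …
g: a_k = 3, 3, 6, 9, 15, 24, 39, 63, 102, …
f+g: L₀ = lclm(L_f,L_g), ord ≤ 2+1.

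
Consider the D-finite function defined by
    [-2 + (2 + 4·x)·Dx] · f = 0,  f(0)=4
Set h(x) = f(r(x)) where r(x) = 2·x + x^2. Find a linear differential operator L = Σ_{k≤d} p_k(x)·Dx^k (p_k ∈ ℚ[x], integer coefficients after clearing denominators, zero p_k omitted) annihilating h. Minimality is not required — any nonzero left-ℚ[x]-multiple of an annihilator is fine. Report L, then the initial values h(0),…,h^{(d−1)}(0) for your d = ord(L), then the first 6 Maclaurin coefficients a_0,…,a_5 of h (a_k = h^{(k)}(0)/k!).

f: a_k = 4, 4, -2, 2, -5/2, 7/2, …
Substitute x→r, Dx→(1/r')Dx; clear ⇒ L₀.
L = (-2 - 2·x) + (1 + 4·x + 2·x^2)·Dx  (order 1).
h: a_k = 4, 8, -4, 8, -18, 44, …
ICs: h(0) = 4.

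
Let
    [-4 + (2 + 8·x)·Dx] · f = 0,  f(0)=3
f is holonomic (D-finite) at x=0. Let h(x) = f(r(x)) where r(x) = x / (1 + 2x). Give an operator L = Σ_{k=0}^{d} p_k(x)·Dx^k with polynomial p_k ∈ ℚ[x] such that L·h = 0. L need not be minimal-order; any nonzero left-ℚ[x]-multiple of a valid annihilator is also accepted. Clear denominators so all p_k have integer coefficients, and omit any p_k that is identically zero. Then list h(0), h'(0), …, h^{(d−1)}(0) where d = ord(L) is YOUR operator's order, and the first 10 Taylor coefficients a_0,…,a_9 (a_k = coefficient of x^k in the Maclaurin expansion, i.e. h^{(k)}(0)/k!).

f: a_k = 3, 6, -6, 12, -30, 84, -252, 792, -2574, 8580, …
Change of var in L_f (x↦r) gives L₀.
L = -2 + (1 + 8·x + 12·x^2)·Dx  (order 1).
h: a_k = 3, 6, -18, 60, -222, 900, -3924, 18072, -86670, 428388, …
ICs: h(0) = 3.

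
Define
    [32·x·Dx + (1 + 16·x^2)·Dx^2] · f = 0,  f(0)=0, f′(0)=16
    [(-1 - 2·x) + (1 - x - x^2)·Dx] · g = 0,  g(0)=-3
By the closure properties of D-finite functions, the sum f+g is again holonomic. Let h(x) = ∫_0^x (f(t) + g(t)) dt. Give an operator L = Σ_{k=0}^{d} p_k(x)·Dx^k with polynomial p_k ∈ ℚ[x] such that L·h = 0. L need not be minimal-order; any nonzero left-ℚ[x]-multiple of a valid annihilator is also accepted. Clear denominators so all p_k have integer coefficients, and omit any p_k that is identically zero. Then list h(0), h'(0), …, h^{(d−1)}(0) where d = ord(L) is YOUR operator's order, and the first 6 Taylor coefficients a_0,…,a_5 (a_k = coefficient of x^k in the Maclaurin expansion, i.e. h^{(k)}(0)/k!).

L = (64 - 256·x - 3904·x^2 - 6912·x^3 - 9696·x^4 - 1536·x^6)·Dx^2 + (-25 - 24·x + 542·x^2 - 780·x^3 - 6800·x^4 - 6560·x^5 - 768·x^6 - 1536·x^7)·Dx^3 + (2 + 17·x + 62·x^2 + 202·x^3 + 445·x^4 - 1136·x^5 - 576·x^6 - 256·x^7 - 256·x^8)·Dx^4  (order 4).
h: a_k = 0, -3, 13/2, -2, -283/12, -3, …
ICs: h(0) = 0, h′(0) = -3, h′′(0) = 13, h′′′(0) = -12.

f: a_k = 0, 16, 0, -256/3, 0, 4096/5, …
g: a_k = -3, -3, -6, -9, -15, -24, …
h₀=f+g: left-lcm gives L₀, ord ≤ 3.
∫: right-multiply L₀ by Dx.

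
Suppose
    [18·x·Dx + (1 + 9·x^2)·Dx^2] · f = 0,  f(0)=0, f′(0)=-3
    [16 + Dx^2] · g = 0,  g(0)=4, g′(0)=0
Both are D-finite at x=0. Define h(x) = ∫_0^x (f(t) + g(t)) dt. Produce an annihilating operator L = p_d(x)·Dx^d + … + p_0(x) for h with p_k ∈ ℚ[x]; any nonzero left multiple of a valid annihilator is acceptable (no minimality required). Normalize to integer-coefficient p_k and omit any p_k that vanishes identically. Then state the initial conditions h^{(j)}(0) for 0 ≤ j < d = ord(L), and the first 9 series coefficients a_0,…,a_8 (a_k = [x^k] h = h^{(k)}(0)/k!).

L = (-13248·x + 181440·x^3 + 186624·x^5)·Dx^2 + (-16 + 6048·x^2 + 66096·x^4 + 93312·x^6)·Dx^3 + (-828·x + 11340·x^3 + 11664·x^5)·Dx^4 + (-1 + 378·x^2 + 4131·x^4 + 5832·x^6)·Dx^5  (order 5).
h: a_k = 0, 4, -3/2, -32/3, 9/4, 128/15, -81/10, -1024/315, 2187/56, …
ICs: h(0) = 0, h′(0) = 4, h′′(0) = -3, h′′′(0) = -64, h′′′′(0) = 54.

f: a_k = 0, -3, 0, 9, 0, -243/5, 0, 2187/7, 0, …
g: a_k = 4, 0, -32, 0, 128/3, 0, -1024/45, 0, 2048/315, …
h₀=f+g: left-lcm gives L₀, ord ≤ 4.
h=∫h₀ ⇒ L = L₀·Dx.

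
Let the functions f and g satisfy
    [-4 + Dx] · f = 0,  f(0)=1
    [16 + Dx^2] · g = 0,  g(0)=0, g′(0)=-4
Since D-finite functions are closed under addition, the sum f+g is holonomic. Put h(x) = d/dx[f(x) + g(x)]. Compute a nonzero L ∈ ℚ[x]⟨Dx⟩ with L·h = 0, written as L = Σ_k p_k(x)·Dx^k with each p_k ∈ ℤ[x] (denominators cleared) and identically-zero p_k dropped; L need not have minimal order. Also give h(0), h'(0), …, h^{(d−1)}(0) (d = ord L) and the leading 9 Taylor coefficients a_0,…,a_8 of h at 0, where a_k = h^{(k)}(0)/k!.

L = 64 - 16·Dx + 4·Dx^2 - Dx^3  (order 3).
h: a_k = 0, 16, 64, 128/3, 0, 512/15, 2048/45, 4096/315, 0, …
ICs: h(0) = 0, h′(0) = 16, h′′(0) = 128.

f: a_k = 1, 4, 8, 32/3, 32/3, 128/15, 256/45, 1024/315, 512/315, …
g: a_k = 0, -4, 0, 32/3, 0, -128/15, 0, 1024/315, 0, …
Sum ⇒ L₀ = lclm(L_f,L_g) in ℚ(x)⟨Dx⟩.
h=h₀': d/dx-closure on L₀ ⇒ L.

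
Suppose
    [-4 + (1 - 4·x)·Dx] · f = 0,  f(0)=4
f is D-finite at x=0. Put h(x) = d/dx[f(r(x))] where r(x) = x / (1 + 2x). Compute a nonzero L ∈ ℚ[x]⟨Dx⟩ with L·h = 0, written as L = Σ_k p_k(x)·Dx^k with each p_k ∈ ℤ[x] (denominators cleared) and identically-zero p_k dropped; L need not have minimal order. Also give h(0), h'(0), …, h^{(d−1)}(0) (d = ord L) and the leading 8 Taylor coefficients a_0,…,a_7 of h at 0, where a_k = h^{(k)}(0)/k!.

L = 4 + (-1 + 2·x)·Dx  (order 1).
h: a_k = 16, 64, 192, 512, 1280, 3072, 7168, 16384, …
ICs: h(0) = 16.

f: a_k = 4, 16, 64, 256, 1024, 4096, 16384, 65536, …
h₀=f(r): pull back L_f along r ⇒ L₀.
Derive L from L₀ (diff closure).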